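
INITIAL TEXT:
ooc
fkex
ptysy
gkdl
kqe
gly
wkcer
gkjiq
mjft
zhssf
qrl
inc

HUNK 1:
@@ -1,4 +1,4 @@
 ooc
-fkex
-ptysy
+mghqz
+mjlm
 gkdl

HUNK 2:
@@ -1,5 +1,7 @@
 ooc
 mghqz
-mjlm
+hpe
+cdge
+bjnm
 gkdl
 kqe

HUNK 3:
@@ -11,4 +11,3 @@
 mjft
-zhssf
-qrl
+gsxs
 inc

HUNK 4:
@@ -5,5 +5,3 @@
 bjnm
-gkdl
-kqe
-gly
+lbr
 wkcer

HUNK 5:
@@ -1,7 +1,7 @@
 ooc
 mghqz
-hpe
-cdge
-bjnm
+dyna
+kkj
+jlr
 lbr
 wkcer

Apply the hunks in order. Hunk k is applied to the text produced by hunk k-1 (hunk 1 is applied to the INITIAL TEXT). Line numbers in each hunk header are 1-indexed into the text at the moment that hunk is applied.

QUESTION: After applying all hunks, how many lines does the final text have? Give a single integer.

Hunk 1: at line 1 remove [fkex,ptysy] add [mghqz,mjlm] -> 12 lines: ooc mghqz mjlm gkdl kqe gly wkcer gkjiq mjft zhssf qrl inc
Hunk 2: at line 1 remove [mjlm] add [hpe,cdge,bjnm] -> 14 lines: ooc mghqz hpe cdge bjnm gkdl kqe gly wkcer gkjiq mjft zhssf qrl inc
Hunk 3: at line 11 remove [zhssf,qrl] add [gsxs] -> 13 lines: ooc mghqz hpe cdge bjnm gkdl kqe gly wkcer gkjiq mjft gsxs inc
Hunk 4: at line 5 remove [gkdl,kqe,gly] add [lbr] -> 11 lines: ooc mghqz hpe cdge bjnm lbr wkcer gkjiq mjft gsxs inc
Hunk 5: at line 1 remove [hpe,cdge,bjnm] add [dyna,kkj,jlr] -> 11 lines: ooc mghqz dyna kkj jlr lbr wkcer gkjiq mjft gsxs inc
Final line count: 11

Answer: 11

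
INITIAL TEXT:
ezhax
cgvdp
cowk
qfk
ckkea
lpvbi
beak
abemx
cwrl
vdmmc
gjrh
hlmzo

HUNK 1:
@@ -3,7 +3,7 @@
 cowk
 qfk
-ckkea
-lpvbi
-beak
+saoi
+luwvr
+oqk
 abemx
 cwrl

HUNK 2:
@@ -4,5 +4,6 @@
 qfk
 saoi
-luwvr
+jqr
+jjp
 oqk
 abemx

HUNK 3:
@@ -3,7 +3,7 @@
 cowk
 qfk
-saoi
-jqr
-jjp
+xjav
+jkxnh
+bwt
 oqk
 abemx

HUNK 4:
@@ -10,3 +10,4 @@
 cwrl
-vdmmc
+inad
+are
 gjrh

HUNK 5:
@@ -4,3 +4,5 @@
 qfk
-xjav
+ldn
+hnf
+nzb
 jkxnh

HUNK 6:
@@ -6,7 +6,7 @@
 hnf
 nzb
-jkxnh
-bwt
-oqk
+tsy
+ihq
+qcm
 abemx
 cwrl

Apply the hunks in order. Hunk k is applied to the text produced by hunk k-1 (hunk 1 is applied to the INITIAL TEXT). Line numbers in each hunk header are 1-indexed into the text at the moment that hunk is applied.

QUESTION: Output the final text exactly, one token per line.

Answer: ezhax
cgvdp
cowk
qfk
ldn
hnf
nzb
tsy
ihq
qcm
abemx
cwrl
inad
are
gjrh
hlmzo

Derivation:
Hunk 1: at line 3 remove [ckkea,lpvbi,beak] add [saoi,luwvr,oqk] -> 12 lines: ezhax cgvdp cowk qfk saoi luwvr oqk abemx cwrl vdmmc gjrh hlmzo
Hunk 2: at line 4 remove [luwvr] add [jqr,jjp] -> 13 lines: ezhax cgvdp cowk qfk saoi jqr jjp oqk abemx cwrl vdmmc gjrh hlmzo
Hunk 3: at line 3 remove [saoi,jqr,jjp] add [xjav,jkxnh,bwt] -> 13 lines: ezhax cgvdp cowk qfk xjav jkxnh bwt oqk abemx cwrl vdmmc gjrh hlmzo
Hunk 4: at line 10 remove [vdmmc] add [inad,are] -> 14 lines: ezhax cgvdp cowk qfk xjav jkxnh bwt oqk abemx cwrl inad are gjrh hlmzo
Hunk 5: at line 4 remove [xjav] add [ldn,hnf,nzb] -> 16 lines: ezhax cgvdp cowk qfk ldn hnf nzb jkxnh bwt oqk abemx cwrl inad are gjrh hlmzo
Hunk 6: at line 6 remove [jkxnh,bwt,oqk] add [tsy,ihq,qcm] -> 16 lines: ezhax cgvdp cowk qfk ldn hnf nzb tsy ihq qcm abemx cwrl inad are gjrh hlmzo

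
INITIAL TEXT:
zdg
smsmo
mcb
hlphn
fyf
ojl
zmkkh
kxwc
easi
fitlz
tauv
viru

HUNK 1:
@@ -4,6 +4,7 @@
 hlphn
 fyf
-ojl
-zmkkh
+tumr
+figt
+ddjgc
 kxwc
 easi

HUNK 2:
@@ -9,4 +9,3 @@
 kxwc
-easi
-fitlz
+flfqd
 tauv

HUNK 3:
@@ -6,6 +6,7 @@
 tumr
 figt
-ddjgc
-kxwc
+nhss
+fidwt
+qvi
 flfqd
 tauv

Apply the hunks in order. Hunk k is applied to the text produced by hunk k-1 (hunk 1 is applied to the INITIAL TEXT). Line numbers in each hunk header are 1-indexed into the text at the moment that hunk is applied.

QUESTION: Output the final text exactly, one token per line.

Hunk 1: at line 4 remove [ojl,zmkkh] add [tumr,figt,ddjgc] -> 13 lines: zdg smsmo mcb hlphn fyf tumr figt ddjgc kxwc easi fitlz tauv viru
Hunk 2: at line 9 remove [easi,fitlz] add [flfqd] -> 12 lines: zdg smsmo mcb hlphn fyf tumr figt ddjgc kxwc flfqd tauv viru
Hunk 3: at line 6 remove [ddjgc,kxwc] add [nhss,fidwt,qvi] -> 13 lines: zdg smsmo mcb hlphn fyf tumr figt nhss fidwt qvi flfqd tauv viru

Answer: zdg
smsmo
mcb
hlphn
fyf
tumr
figt
nhss
fidwt
qvi
flfqd
tauv
viru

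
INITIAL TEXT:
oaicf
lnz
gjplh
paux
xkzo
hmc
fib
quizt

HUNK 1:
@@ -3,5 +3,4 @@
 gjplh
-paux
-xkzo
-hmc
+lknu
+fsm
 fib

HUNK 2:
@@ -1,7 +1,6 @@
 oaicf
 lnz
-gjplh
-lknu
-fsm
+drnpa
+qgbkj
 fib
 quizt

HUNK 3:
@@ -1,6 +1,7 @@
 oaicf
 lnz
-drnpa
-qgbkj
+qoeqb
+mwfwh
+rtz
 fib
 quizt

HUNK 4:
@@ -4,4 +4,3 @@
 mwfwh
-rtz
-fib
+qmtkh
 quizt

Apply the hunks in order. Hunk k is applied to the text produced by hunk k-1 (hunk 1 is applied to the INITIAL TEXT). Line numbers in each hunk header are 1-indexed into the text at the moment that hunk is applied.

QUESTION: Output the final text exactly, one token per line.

Hunk 1: at line 3 remove [paux,xkzo,hmc] add [lknu,fsm] -> 7 lines: oaicf lnz gjplh lknu fsm fib quizt
Hunk 2: at line 1 remove [gjplh,lknu,fsm] add [drnpa,qgbkj] -> 6 lines: oaicf lnz drnpa qgbkj fib quizt
Hunk 3: at line 1 remove [drnpa,qgbkj] add [qoeqb,mwfwh,rtz] -> 7 lines: oaicf lnz qoeqb mwfwh rtz fib quizt
Hunk 4: at line 4 remove [rtz,fib] add [qmtkh] -> 6 lines: oaicf lnz qoeqb mwfwh qmtkh quizt

Answer: oaicf
lnz
qoeqb
mwfwh
qmtkh
quizt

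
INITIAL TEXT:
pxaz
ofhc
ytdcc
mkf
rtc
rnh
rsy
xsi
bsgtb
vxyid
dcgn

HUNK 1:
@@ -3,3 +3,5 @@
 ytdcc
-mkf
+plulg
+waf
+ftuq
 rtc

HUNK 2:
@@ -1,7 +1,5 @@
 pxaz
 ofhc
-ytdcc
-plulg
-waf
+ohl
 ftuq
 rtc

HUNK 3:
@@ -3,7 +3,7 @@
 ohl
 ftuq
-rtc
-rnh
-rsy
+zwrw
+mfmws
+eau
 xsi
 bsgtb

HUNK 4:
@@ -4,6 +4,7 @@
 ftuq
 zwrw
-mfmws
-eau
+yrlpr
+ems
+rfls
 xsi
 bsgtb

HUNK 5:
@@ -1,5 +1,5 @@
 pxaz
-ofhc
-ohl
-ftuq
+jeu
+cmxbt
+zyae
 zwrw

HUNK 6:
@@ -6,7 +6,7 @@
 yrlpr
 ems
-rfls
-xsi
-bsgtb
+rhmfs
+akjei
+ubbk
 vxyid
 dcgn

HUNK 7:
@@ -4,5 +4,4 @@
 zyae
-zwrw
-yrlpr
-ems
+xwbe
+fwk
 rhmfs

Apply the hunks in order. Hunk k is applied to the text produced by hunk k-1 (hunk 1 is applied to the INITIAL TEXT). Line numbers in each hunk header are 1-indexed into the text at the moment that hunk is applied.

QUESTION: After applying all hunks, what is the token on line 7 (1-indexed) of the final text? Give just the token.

Hunk 1: at line 3 remove [mkf] add [plulg,waf,ftuq] -> 13 lines: pxaz ofhc ytdcc plulg waf ftuq rtc rnh rsy xsi bsgtb vxyid dcgn
Hunk 2: at line 1 remove [ytdcc,plulg,waf] add [ohl] -> 11 lines: pxaz ofhc ohl ftuq rtc rnh rsy xsi bsgtb vxyid dcgn
Hunk 3: at line 3 remove [rtc,rnh,rsy] add [zwrw,mfmws,eau] -> 11 lines: pxaz ofhc ohl ftuq zwrw mfmws eau xsi bsgtb vxyid dcgn
Hunk 4: at line 4 remove [mfmws,eau] add [yrlpr,ems,rfls] -> 12 lines: pxaz ofhc ohl ftuq zwrw yrlpr ems rfls xsi bsgtb vxyid dcgn
Hunk 5: at line 1 remove [ofhc,ohl,ftuq] add [jeu,cmxbt,zyae] -> 12 lines: pxaz jeu cmxbt zyae zwrw yrlpr ems rfls xsi bsgtb vxyid dcgn
Hunk 6: at line 6 remove [rfls,xsi,bsgtb] add [rhmfs,akjei,ubbk] -> 12 lines: pxaz jeu cmxbt zyae zwrw yrlpr ems rhmfs akjei ubbk vxyid dcgn
Hunk 7: at line 4 remove [zwrw,yrlpr,ems] add [xwbe,fwk] -> 11 lines: pxaz jeu cmxbt zyae xwbe fwk rhmfs akjei ubbk vxyid dcgn
Final line 7: rhmfs

Answer: rhmfs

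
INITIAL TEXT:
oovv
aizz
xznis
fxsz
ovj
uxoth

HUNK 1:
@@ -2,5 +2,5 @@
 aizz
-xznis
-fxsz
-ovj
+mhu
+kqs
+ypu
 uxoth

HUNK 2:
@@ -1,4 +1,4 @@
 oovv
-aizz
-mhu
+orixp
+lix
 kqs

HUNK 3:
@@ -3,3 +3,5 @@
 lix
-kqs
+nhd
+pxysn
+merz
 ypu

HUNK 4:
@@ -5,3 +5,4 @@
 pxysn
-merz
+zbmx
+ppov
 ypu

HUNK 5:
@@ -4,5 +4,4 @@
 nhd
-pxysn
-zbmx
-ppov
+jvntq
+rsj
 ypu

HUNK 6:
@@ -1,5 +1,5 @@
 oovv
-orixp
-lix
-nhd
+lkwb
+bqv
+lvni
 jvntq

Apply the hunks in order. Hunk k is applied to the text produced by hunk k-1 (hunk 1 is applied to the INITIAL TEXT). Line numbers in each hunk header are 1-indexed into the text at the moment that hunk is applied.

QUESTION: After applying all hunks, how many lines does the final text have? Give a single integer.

Hunk 1: at line 2 remove [xznis,fxsz,ovj] add [mhu,kqs,ypu] -> 6 lines: oovv aizz mhu kqs ypu uxoth
Hunk 2: at line 1 remove [aizz,mhu] add [orixp,lix] -> 6 lines: oovv orixp lix kqs ypu uxoth
Hunk 3: at line 3 remove [kqs] add [nhd,pxysn,merz] -> 8 lines: oovv orixp lix nhd pxysn merz ypu uxoth
Hunk 4: at line 5 remove [merz] add [zbmx,ppov] -> 9 lines: oovv orixp lix nhd pxysn zbmx ppov ypu uxoth
Hunk 5: at line 4 remove [pxysn,zbmx,ppov] add [jvntq,rsj] -> 8 lines: oovv orixp lix nhd jvntq rsj ypu uxoth
Hunk 6: at line 1 remove [orixp,lix,nhd] add [lkwb,bqv,lvni] -> 8 lines: oovv lkwb bqv lvni jvntq rsj ypu uxoth
Final line count: 8

Answer: 8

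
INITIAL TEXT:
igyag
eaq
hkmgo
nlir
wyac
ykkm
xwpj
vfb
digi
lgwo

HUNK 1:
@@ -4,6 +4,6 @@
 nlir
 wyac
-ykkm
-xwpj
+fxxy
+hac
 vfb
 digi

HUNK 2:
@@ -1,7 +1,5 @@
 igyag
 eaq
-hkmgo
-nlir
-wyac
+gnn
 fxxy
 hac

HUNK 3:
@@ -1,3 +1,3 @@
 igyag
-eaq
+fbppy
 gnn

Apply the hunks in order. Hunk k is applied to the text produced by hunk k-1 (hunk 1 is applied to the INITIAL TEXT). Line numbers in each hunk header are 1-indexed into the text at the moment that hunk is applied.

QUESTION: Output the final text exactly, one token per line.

Answer: igyag
fbppy
gnn
fxxy
hac
vfb
digi
lgwo

Derivation:
Hunk 1: at line 4 remove [ykkm,xwpj] add [fxxy,hac] -> 10 lines: igyag eaq hkmgo nlir wyac fxxy hac vfb digi lgwo
Hunk 2: at line 1 remove [hkmgo,nlir,wyac] add [gnn] -> 8 lines: igyag eaq gnn fxxy hac vfb digi lgwo
Hunk 3: at line 1 remove [eaq] add [fbppy] -> 8 lines: igyag fbppy gnn fxxy hac vfb digi lgwo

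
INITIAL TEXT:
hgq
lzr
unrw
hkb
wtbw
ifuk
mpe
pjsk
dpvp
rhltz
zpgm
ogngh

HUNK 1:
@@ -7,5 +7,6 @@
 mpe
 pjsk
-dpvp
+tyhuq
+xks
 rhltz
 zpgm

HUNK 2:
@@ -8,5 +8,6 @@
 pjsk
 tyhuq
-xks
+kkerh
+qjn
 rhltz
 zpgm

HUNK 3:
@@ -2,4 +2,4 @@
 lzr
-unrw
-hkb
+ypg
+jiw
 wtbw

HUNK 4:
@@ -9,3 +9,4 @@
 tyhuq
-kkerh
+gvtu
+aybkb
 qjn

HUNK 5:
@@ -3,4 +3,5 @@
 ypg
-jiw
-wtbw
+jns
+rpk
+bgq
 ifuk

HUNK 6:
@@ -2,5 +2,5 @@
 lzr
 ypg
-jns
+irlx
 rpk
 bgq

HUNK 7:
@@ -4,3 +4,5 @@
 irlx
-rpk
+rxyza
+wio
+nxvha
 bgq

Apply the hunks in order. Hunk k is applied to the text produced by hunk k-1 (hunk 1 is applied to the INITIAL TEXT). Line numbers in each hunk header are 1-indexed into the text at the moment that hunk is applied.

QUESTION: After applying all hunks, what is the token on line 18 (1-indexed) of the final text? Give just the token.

Hunk 1: at line 7 remove [dpvp] add [tyhuq,xks] -> 13 lines: hgq lzr unrw hkb wtbw ifuk mpe pjsk tyhuq xks rhltz zpgm ogngh
Hunk 2: at line 8 remove [xks] add [kkerh,qjn] -> 14 lines: hgq lzr unrw hkb wtbw ifuk mpe pjsk tyhuq kkerh qjn rhltz zpgm ogngh
Hunk 3: at line 2 remove [unrw,hkb] add [ypg,jiw] -> 14 lines: hgq lzr ypg jiw wtbw ifuk mpe pjsk tyhuq kkerh qjn rhltz zpgm ogngh
Hunk 4: at line 9 remove [kkerh] add [gvtu,aybkb] -> 15 lines: hgq lzr ypg jiw wtbw ifuk mpe pjsk tyhuq gvtu aybkb qjn rhltz zpgm ogngh
Hunk 5: at line 3 remove [jiw,wtbw] add [jns,rpk,bgq] -> 16 lines: hgq lzr ypg jns rpk bgq ifuk mpe pjsk tyhuq gvtu aybkb qjn rhltz zpgm ogngh
Hunk 6: at line 2 remove [jns] add [irlx] -> 16 lines: hgq lzr ypg irlx rpk bgq ifuk mpe pjsk tyhuq gvtu aybkb qjn rhltz zpgm ogngh
Hunk 7: at line 4 remove [rpk] add [rxyza,wio,nxvha] -> 18 lines: hgq lzr ypg irlx rxyza wio nxvha bgq ifuk mpe pjsk tyhuq gvtu aybkb qjn rhltz zpgm ogngh
Final line 18: ogngh

Answer: ogngh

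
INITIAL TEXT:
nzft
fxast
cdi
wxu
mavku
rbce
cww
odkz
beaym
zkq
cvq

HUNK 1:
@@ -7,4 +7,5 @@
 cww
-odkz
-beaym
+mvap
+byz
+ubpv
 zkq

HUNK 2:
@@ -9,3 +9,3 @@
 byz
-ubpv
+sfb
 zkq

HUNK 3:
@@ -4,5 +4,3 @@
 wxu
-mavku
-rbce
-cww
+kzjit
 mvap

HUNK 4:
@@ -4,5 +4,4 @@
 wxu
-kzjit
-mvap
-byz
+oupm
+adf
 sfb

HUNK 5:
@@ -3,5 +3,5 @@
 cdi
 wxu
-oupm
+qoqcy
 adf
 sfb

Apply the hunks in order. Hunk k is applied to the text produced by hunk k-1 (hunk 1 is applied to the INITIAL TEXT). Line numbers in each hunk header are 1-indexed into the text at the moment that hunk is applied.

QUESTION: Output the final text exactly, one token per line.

Hunk 1: at line 7 remove [odkz,beaym] add [mvap,byz,ubpv] -> 12 lines: nzft fxast cdi wxu mavku rbce cww mvap byz ubpv zkq cvq
Hunk 2: at line 9 remove [ubpv] add [sfb] -> 12 lines: nzft fxast cdi wxu mavku rbce cww mvap byz sfb zkq cvq
Hunk 3: at line 4 remove [mavku,rbce,cww] add [kzjit] -> 10 lines: nzft fxast cdi wxu kzjit mvap byz sfb zkq cvq
Hunk 4: at line 4 remove [kzjit,mvap,byz] add [oupm,adf] -> 9 lines: nzft fxast cdi wxu oupm adf sfb zkq cvq
Hunk 5: at line 3 remove [oupm] add [qoqcy] -> 9 lines: nzft fxast cdi wxu qoqcy adf sfb zkq cvq

Answer: nzft
fxast
cdi
wxu
qoqcy
adf
sfb
zkq
cvq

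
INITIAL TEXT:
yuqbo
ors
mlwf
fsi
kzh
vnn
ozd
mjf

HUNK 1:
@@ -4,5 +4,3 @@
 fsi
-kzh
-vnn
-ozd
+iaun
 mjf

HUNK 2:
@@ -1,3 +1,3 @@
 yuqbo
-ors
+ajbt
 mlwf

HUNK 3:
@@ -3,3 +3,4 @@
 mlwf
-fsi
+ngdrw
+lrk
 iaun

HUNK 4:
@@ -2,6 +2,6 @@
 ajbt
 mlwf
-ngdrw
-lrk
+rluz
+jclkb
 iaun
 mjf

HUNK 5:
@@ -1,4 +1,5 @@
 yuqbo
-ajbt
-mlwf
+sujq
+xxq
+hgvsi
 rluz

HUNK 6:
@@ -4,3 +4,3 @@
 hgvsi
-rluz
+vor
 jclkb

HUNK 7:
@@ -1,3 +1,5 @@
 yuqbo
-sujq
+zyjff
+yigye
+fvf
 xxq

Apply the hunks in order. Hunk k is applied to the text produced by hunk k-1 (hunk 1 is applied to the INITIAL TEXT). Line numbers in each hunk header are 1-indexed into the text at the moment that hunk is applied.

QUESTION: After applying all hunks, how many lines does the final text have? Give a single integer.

Hunk 1: at line 4 remove [kzh,vnn,ozd] add [iaun] -> 6 lines: yuqbo ors mlwf fsi iaun mjf
Hunk 2: at line 1 remove [ors] add [ajbt] -> 6 lines: yuqbo ajbt mlwf fsi iaun mjf
Hunk 3: at line 3 remove [fsi] add [ngdrw,lrk] -> 7 lines: yuqbo ajbt mlwf ngdrw lrk iaun mjf
Hunk 4: at line 2 remove [ngdrw,lrk] add [rluz,jclkb] -> 7 lines: yuqbo ajbt mlwf rluz jclkb iaun mjf
Hunk 5: at line 1 remove [ajbt,mlwf] add [sujq,xxq,hgvsi] -> 8 lines: yuqbo sujq xxq hgvsi rluz jclkb iaun mjf
Hunk 6: at line 4 remove [rluz] add [vor] -> 8 lines: yuqbo sujq xxq hgvsi vor jclkb iaun mjf
Hunk 7: at line 1 remove [sujq] add [zyjff,yigye,fvf] -> 10 lines: yuqbo zyjff yigye fvf xxq hgvsi vor jclkb iaun mjf
Final line count: 10

Answer: 10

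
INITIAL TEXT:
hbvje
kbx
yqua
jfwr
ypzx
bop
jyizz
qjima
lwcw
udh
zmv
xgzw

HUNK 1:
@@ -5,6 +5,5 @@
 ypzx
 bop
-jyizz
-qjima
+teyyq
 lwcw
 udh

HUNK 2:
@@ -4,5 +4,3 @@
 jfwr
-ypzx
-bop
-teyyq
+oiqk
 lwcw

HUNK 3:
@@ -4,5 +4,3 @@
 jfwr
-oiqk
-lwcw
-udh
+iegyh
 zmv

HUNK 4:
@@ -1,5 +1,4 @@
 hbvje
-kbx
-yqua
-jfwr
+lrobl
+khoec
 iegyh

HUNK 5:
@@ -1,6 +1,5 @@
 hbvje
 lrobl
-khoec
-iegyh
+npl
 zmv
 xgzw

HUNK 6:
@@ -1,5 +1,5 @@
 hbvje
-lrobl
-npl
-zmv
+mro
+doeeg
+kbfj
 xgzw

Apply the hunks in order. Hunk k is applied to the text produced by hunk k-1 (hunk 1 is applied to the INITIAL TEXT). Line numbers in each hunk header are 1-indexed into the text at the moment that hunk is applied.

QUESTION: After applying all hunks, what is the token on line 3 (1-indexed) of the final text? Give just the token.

Answer: doeeg

Derivation:
Hunk 1: at line 5 remove [jyizz,qjima] add [teyyq] -> 11 lines: hbvje kbx yqua jfwr ypzx bop teyyq lwcw udh zmv xgzw
Hunk 2: at line 4 remove [ypzx,bop,teyyq] add [oiqk] -> 9 lines: hbvje kbx yqua jfwr oiqk lwcw udh zmv xgzw
Hunk 3: at line 4 remove [oiqk,lwcw,udh] add [iegyh] -> 7 lines: hbvje kbx yqua jfwr iegyh zmv xgzw
Hunk 4: at line 1 remove [kbx,yqua,jfwr] add [lrobl,khoec] -> 6 lines: hbvje lrobl khoec iegyh zmv xgzw
Hunk 5: at line 1 remove [khoec,iegyh] add [npl] -> 5 lines: hbvje lrobl npl zmv xgzw
Hunk 6: at line 1 remove [lrobl,npl,zmv] add [mro,doeeg,kbfj] -> 5 lines: hbvje mro doeeg kbfj xgzw
Final line 3: doeeg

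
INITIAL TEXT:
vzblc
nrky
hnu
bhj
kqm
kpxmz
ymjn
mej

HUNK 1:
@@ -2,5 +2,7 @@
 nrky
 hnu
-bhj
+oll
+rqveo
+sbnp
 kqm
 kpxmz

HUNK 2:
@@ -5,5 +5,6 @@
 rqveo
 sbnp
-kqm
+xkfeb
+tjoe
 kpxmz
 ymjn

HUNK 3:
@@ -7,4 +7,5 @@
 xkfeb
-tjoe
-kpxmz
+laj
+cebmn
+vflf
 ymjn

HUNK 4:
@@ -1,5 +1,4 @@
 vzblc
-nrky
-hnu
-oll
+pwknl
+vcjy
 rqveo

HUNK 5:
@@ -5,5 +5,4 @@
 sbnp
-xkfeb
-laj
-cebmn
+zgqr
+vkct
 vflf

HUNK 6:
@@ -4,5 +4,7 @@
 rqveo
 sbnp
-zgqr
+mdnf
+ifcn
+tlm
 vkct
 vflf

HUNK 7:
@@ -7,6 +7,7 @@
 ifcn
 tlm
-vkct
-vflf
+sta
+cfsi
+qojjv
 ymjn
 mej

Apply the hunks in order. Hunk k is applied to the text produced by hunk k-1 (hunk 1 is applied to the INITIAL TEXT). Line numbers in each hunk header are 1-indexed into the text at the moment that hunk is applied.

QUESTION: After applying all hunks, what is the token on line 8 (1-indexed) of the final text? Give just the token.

Answer: tlm

Derivation:
Hunk 1: at line 2 remove [bhj] add [oll,rqveo,sbnp] -> 10 lines: vzblc nrky hnu oll rqveo sbnp kqm kpxmz ymjn mej
Hunk 2: at line 5 remove [kqm] add [xkfeb,tjoe] -> 11 lines: vzblc nrky hnu oll rqveo sbnp xkfeb tjoe kpxmz ymjn mej
Hunk 3: at line 7 remove [tjoe,kpxmz] add [laj,cebmn,vflf] -> 12 lines: vzblc nrky hnu oll rqveo sbnp xkfeb laj cebmn vflf ymjn mej
Hunk 4: at line 1 remove [nrky,hnu,oll] add [pwknl,vcjy] -> 11 lines: vzblc pwknl vcjy rqveo sbnp xkfeb laj cebmn vflf ymjn mej
Hunk 5: at line 5 remove [xkfeb,laj,cebmn] add [zgqr,vkct] -> 10 lines: vzblc pwknl vcjy rqveo sbnp zgqr vkct vflf ymjn mej
Hunk 6: at line 4 remove [zgqr] add [mdnf,ifcn,tlm] -> 12 lines: vzblc pwknl vcjy rqveo sbnp mdnf ifcn tlm vkct vflf ymjn mej
Hunk 7: at line 7 remove [vkct,vflf] add [sta,cfsi,qojjv] -> 13 lines: vzblc pwknl vcjy rqveo sbnp mdnf ifcn tlm sta cfsi qojjv ymjn mej
Final line 8: tlm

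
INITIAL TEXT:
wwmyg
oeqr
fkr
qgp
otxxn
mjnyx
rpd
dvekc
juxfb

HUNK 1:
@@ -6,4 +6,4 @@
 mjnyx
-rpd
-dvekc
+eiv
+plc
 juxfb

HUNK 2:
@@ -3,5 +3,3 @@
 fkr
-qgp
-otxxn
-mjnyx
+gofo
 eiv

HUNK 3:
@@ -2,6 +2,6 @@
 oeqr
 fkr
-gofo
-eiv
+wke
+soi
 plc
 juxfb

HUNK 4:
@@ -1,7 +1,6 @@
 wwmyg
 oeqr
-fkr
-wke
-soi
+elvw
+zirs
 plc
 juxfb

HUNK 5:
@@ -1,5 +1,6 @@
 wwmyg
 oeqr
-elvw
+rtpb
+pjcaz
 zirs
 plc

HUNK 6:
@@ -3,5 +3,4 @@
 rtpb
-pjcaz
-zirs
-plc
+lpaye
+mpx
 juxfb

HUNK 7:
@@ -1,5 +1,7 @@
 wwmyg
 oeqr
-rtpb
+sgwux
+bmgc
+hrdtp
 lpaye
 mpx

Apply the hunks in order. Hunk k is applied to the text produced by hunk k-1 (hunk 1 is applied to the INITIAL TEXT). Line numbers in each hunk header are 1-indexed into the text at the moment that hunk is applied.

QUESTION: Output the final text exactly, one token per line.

Answer: wwmyg
oeqr
sgwux
bmgc
hrdtp
lpaye
mpx
juxfb

Derivation:
Hunk 1: at line 6 remove [rpd,dvekc] add [eiv,plc] -> 9 lines: wwmyg oeqr fkr qgp otxxn mjnyx eiv plc juxfb
Hunk 2: at line 3 remove [qgp,otxxn,mjnyx] add [gofo] -> 7 lines: wwmyg oeqr fkr gofo eiv plc juxfb
Hunk 3: at line 2 remove [gofo,eiv] add [wke,soi] -> 7 lines: wwmyg oeqr fkr wke soi plc juxfb
Hunk 4: at line 1 remove [fkr,wke,soi] add [elvw,zirs] -> 6 lines: wwmyg oeqr elvw zirs plc juxfb
Hunk 5: at line 1 remove [elvw] add [rtpb,pjcaz] -> 7 lines: wwmyg oeqr rtpb pjcaz zirs plc juxfb
Hunk 6: at line 3 remove [pjcaz,zirs,plc] add [lpaye,mpx] -> 6 lines: wwmyg oeqr rtpb lpaye mpx juxfb
Hunk 7: at line 1 remove [rtpb] add [sgwux,bmgc,hrdtp] -> 8 lines: wwmyg oeqr sgwux bmgc hrdtp lpaye mpx juxfb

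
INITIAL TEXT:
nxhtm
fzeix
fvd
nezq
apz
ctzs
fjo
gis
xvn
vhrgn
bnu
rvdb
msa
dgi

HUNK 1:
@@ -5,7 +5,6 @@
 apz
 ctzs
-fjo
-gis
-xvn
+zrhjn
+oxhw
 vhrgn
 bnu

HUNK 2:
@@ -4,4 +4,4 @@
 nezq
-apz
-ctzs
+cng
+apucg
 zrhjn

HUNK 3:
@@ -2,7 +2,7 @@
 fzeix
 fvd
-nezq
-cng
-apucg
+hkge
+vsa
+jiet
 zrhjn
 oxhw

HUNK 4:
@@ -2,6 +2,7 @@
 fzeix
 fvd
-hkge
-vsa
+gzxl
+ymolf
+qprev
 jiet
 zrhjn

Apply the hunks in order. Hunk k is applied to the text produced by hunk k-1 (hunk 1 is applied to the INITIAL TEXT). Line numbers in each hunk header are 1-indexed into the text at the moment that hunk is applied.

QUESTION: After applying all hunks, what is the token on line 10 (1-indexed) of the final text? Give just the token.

Answer: vhrgn

Derivation:
Hunk 1: at line 5 remove [fjo,gis,xvn] add [zrhjn,oxhw] -> 13 lines: nxhtm fzeix fvd nezq apz ctzs zrhjn oxhw vhrgn bnu rvdb msa dgi
Hunk 2: at line 4 remove [apz,ctzs] add [cng,apucg] -> 13 lines: nxhtm fzeix fvd nezq cng apucg zrhjn oxhw vhrgn bnu rvdb msa dgi
Hunk 3: at line 2 remove [nezq,cng,apucg] add [hkge,vsa,jiet] -> 13 lines: nxhtm fzeix fvd hkge vsa jiet zrhjn oxhw vhrgn bnu rvdb msa dgi
Hunk 4: at line 2 remove [hkge,vsa] add [gzxl,ymolf,qprev] -> 14 lines: nxhtm fzeix fvd gzxl ymolf qprev jiet zrhjn oxhw vhrgn bnu rvdb msa dgi
Final line 10: vhrgn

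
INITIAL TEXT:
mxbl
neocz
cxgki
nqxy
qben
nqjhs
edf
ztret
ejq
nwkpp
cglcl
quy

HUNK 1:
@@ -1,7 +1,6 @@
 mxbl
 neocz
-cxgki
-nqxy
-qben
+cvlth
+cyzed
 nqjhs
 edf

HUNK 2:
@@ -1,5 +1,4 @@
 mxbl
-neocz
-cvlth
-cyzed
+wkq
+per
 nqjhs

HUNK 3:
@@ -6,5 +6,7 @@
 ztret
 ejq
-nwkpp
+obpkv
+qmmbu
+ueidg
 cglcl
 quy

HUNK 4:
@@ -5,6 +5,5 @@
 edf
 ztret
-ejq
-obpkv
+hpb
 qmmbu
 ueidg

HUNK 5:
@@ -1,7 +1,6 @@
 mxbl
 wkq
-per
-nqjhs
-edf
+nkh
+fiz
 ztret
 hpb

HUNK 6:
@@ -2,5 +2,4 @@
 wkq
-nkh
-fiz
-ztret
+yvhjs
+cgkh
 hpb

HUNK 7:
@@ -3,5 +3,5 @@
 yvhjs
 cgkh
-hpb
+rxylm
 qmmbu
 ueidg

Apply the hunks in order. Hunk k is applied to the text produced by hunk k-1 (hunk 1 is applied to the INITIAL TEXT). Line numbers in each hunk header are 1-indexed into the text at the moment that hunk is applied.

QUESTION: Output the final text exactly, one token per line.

Answer: mxbl
wkq
yvhjs
cgkh
rxylm
qmmbu
ueidg
cglcl
quy

Derivation:
Hunk 1: at line 1 remove [cxgki,nqxy,qben] add [cvlth,cyzed] -> 11 lines: mxbl neocz cvlth cyzed nqjhs edf ztret ejq nwkpp cglcl quy
Hunk 2: at line 1 remove [neocz,cvlth,cyzed] add [wkq,per] -> 10 lines: mxbl wkq per nqjhs edf ztret ejq nwkpp cglcl quy
Hunk 3: at line 6 remove [nwkpp] add [obpkv,qmmbu,ueidg] -> 12 lines: mxbl wkq per nqjhs edf ztret ejq obpkv qmmbu ueidg cglcl quy
Hunk 4: at line 5 remove [ejq,obpkv] add [hpb] -> 11 lines: mxbl wkq per nqjhs edf ztret hpb qmmbu ueidg cglcl quy
Hunk 5: at line 1 remove [per,nqjhs,edf] add [nkh,fiz] -> 10 lines: mxbl wkq nkh fiz ztret hpb qmmbu ueidg cglcl quy
Hunk 6: at line 2 remove [nkh,fiz,ztret] add [yvhjs,cgkh] -> 9 lines: mxbl wkq yvhjs cgkh hpb qmmbu ueidg cglcl quy
Hunk 7: at line 3 remove [hpb] add [rxylm] -> 9 lines: mxbl wkq yvhjs cgkh rxylm qmmbu ueidg cglcl quy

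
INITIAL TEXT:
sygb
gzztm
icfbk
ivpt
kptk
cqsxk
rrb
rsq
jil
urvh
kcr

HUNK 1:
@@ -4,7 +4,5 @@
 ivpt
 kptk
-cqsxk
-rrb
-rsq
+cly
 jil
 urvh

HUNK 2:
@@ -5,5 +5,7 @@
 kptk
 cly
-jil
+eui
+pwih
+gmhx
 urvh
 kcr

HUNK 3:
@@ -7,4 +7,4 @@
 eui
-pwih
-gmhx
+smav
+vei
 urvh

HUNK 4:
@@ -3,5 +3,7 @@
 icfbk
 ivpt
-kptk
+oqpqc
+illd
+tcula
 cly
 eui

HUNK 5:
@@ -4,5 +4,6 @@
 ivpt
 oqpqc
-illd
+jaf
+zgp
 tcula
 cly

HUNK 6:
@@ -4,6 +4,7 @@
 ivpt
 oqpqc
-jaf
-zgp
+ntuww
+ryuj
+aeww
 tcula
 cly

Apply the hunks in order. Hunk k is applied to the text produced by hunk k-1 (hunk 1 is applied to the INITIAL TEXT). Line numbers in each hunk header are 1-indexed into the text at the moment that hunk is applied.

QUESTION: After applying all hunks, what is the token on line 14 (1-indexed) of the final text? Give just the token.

Hunk 1: at line 4 remove [cqsxk,rrb,rsq] add [cly] -> 9 lines: sygb gzztm icfbk ivpt kptk cly jil urvh kcr
Hunk 2: at line 5 remove [jil] add [eui,pwih,gmhx] -> 11 lines: sygb gzztm icfbk ivpt kptk cly eui pwih gmhx urvh kcr
Hunk 3: at line 7 remove [pwih,gmhx] add [smav,vei] -> 11 lines: sygb gzztm icfbk ivpt kptk cly eui smav vei urvh kcr
Hunk 4: at line 3 remove [kptk] add [oqpqc,illd,tcula] -> 13 lines: sygb gzztm icfbk ivpt oqpqc illd tcula cly eui smav vei urvh kcr
Hunk 5: at line 4 remove [illd] add [jaf,zgp] -> 14 lines: sygb gzztm icfbk ivpt oqpqc jaf zgp tcula cly eui smav vei urvh kcr
Hunk 6: at line 4 remove [jaf,zgp] add [ntuww,ryuj,aeww] -> 15 lines: sygb gzztm icfbk ivpt oqpqc ntuww ryuj aeww tcula cly eui smav vei urvh kcr
Final line 14: urvh

Answer: urvh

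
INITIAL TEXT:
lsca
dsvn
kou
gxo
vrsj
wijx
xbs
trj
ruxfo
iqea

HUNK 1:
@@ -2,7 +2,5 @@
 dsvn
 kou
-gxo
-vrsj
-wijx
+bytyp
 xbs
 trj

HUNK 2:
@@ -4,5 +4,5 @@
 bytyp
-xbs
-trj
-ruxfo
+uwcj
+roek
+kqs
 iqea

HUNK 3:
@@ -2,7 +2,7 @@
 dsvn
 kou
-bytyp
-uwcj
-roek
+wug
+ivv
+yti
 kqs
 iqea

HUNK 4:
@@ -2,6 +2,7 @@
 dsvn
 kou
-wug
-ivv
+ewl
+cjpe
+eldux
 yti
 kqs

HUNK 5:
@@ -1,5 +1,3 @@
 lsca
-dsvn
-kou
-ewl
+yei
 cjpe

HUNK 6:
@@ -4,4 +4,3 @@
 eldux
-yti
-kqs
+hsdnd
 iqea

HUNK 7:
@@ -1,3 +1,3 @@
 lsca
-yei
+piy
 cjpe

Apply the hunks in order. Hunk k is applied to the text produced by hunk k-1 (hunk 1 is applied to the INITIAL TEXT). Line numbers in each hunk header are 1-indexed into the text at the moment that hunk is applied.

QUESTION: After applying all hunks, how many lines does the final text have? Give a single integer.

Answer: 6

Derivation:
Hunk 1: at line 2 remove [gxo,vrsj,wijx] add [bytyp] -> 8 lines: lsca dsvn kou bytyp xbs trj ruxfo iqea
Hunk 2: at line 4 remove [xbs,trj,ruxfo] add [uwcj,roek,kqs] -> 8 lines: lsca dsvn kou bytyp uwcj roek kqs iqea
Hunk 3: at line 2 remove [bytyp,uwcj,roek] add [wug,ivv,yti] -> 8 lines: lsca dsvn kou wug ivv yti kqs iqea
Hunk 4: at line 2 remove [wug,ivv] add [ewl,cjpe,eldux] -> 9 lines: lsca dsvn kou ewl cjpe eldux yti kqs iqea
Hunk 5: at line 1 remove [dsvn,kou,ewl] add [yei] -> 7 lines: lsca yei cjpe eldux yti kqs iqea
Hunk 6: at line 4 remove [yti,kqs] add [hsdnd] -> 6 lines: lsca yei cjpe eldux hsdnd iqea
Hunk 7: at line 1 remove [yei] add [piy] -> 6 lines: lsca piy cjpe eldux hsdnd iqea
Final line count: 6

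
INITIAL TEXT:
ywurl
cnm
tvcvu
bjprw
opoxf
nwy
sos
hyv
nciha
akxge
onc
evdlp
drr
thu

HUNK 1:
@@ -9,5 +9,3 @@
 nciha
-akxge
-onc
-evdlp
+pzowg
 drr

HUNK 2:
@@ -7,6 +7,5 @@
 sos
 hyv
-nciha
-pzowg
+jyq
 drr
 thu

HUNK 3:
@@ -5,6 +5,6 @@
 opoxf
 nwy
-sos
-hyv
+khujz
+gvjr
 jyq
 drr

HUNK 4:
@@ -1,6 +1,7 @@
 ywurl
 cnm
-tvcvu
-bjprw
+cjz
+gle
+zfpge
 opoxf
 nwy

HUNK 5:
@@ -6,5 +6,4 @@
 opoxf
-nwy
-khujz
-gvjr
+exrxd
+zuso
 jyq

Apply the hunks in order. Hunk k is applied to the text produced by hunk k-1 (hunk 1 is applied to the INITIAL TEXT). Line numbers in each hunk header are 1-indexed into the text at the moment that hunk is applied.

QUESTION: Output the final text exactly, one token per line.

Answer: ywurl
cnm
cjz
gle
zfpge
opoxf
exrxd
zuso
jyq
drr
thu

Derivation:
Hunk 1: at line 9 remove [akxge,onc,evdlp] add [pzowg] -> 12 lines: ywurl cnm tvcvu bjprw opoxf nwy sos hyv nciha pzowg drr thu
Hunk 2: at line 7 remove [nciha,pzowg] add [jyq] -> 11 lines: ywurl cnm tvcvu bjprw opoxf nwy sos hyv jyq drr thu
Hunk 3: at line 5 remove [sos,hyv] add [khujz,gvjr] -> 11 lines: ywurl cnm tvcvu bjprw opoxf nwy khujz gvjr jyq drr thu
Hunk 4: at line 1 remove [tvcvu,bjprw] add [cjz,gle,zfpge] -> 12 lines: ywurl cnm cjz gle zfpge opoxf nwy khujz gvjr jyq drr thu
Hunk 5: at line 6 remove [nwy,khujz,gvjr] add [exrxd,zuso] -> 11 lines: ywurl cnm cjz gle zfpge opoxf exrxd zuso jyq drr thu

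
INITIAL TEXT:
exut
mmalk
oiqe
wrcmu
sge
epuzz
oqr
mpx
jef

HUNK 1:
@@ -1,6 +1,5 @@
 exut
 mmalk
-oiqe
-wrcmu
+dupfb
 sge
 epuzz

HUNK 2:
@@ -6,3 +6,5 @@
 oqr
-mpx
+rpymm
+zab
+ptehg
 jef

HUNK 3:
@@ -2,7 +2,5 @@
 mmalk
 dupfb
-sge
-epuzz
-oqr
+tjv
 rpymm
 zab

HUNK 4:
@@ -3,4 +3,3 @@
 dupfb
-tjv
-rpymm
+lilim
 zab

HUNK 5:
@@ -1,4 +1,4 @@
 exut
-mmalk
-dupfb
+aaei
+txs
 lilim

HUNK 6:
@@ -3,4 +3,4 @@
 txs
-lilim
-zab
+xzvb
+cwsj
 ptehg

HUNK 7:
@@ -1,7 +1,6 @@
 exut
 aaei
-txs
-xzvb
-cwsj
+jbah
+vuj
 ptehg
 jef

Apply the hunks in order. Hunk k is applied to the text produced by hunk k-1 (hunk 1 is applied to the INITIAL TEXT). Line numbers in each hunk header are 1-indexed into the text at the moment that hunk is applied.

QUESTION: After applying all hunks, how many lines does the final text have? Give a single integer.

Hunk 1: at line 1 remove [oiqe,wrcmu] add [dupfb] -> 8 lines: exut mmalk dupfb sge epuzz oqr mpx jef
Hunk 2: at line 6 remove [mpx] add [rpymm,zab,ptehg] -> 10 lines: exut mmalk dupfb sge epuzz oqr rpymm zab ptehg jef
Hunk 3: at line 2 remove [sge,epuzz,oqr] add [tjv] -> 8 lines: exut mmalk dupfb tjv rpymm zab ptehg jef
Hunk 4: at line 3 remove [tjv,rpymm] add [lilim] -> 7 lines: exut mmalk dupfb lilim zab ptehg jef
Hunk 5: at line 1 remove [mmalk,dupfb] add [aaei,txs] -> 7 lines: exut aaei txs lilim zab ptehg jef
Hunk 6: at line 3 remove [lilim,zab] add [xzvb,cwsj] -> 7 lines: exut aaei txs xzvb cwsj ptehg jef
Hunk 7: at line 1 remove [txs,xzvb,cwsj] add [jbah,vuj] -> 6 lines: exut aaei jbah vuj ptehg jef
Final line count: 6

Answer: 6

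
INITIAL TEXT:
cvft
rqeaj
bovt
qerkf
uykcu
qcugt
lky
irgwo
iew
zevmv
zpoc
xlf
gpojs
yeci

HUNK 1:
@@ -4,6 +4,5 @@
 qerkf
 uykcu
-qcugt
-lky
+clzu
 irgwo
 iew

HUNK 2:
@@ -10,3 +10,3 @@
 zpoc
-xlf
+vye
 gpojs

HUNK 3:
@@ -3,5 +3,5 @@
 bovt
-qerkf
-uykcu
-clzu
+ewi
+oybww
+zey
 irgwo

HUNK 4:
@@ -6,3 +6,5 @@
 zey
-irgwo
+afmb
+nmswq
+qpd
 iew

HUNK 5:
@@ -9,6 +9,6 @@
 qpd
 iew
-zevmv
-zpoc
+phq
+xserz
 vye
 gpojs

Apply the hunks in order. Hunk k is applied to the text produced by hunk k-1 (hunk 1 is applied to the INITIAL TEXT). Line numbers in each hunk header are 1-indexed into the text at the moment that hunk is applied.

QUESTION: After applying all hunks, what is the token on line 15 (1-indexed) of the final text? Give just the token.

Answer: yeci

Derivation:
Hunk 1: at line 4 remove [qcugt,lky] add [clzu] -> 13 lines: cvft rqeaj bovt qerkf uykcu clzu irgwo iew zevmv zpoc xlf gpojs yeci
Hunk 2: at line 10 remove [xlf] add [vye] -> 13 lines: cvft rqeaj bovt qerkf uykcu clzu irgwo iew zevmv zpoc vye gpojs yeci
Hunk 3: at line 3 remove [qerkf,uykcu,clzu] add [ewi,oybww,zey] -> 13 lines: cvft rqeaj bovt ewi oybww zey irgwo iew zevmv zpoc vye gpojs yeci
Hunk 4: at line 6 remove [irgwo] add [afmb,nmswq,qpd] -> 15 lines: cvft rqeaj bovt ewi oybww zey afmb nmswq qpd iew zevmv zpoc vye gpojs yeci
Hunk 5: at line 9 remove [zevmv,zpoc] add [phq,xserz] -> 15 lines: cvft rqeaj bovt ewi oybww zey afmb nmswq qpd iew phq xserz vye gpojs yeci
Final line 15: yeci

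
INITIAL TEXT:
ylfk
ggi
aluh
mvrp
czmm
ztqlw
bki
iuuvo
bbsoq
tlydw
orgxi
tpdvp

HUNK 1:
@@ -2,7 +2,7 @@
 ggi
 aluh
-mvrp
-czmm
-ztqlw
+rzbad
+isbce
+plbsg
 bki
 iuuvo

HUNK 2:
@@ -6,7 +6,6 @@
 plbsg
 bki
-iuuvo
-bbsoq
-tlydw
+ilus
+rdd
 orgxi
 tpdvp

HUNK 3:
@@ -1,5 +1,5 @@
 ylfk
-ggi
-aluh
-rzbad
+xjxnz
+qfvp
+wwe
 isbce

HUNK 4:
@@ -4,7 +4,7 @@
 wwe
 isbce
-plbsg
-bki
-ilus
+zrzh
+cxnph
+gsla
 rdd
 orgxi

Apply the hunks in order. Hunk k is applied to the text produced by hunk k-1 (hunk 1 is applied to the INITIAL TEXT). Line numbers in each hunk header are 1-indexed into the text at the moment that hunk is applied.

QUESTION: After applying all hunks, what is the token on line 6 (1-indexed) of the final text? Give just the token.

Answer: zrzh

Derivation:
Hunk 1: at line 2 remove [mvrp,czmm,ztqlw] add [rzbad,isbce,plbsg] -> 12 lines: ylfk ggi aluh rzbad isbce plbsg bki iuuvo bbsoq tlydw orgxi tpdvp
Hunk 2: at line 6 remove [iuuvo,bbsoq,tlydw] add [ilus,rdd] -> 11 lines: ylfk ggi aluh rzbad isbce plbsg bki ilus rdd orgxi tpdvp
Hunk 3: at line 1 remove [ggi,aluh,rzbad] add [xjxnz,qfvp,wwe] -> 11 lines: ylfk xjxnz qfvp wwe isbce plbsg bki ilus rdd orgxi tpdvp
Hunk 4: at line 4 remove [plbsg,bki,ilus] add [zrzh,cxnph,gsla] -> 11 lines: ylfk xjxnz qfvp wwe isbce zrzh cxnph gsla rdd orgxi tpdvp
Final line 6: zrzh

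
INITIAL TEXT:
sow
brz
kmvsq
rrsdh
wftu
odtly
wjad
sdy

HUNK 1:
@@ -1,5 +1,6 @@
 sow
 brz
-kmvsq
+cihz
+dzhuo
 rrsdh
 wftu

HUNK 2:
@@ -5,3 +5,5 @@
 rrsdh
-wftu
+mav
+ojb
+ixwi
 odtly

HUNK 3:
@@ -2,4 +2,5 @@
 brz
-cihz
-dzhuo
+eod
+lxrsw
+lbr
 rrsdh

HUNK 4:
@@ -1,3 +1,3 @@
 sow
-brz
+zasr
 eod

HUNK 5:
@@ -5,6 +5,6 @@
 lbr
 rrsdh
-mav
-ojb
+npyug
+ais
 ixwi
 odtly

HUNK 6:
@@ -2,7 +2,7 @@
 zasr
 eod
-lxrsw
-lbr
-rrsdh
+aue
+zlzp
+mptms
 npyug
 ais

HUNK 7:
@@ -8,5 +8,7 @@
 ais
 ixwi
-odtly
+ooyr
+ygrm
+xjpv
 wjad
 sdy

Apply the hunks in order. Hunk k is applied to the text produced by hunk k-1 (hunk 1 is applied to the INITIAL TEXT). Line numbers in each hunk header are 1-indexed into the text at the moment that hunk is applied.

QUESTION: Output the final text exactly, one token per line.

Answer: sow
zasr
eod
aue
zlzp
mptms
npyug
ais
ixwi
ooyr
ygrm
xjpv
wjad
sdy

Derivation:
Hunk 1: at line 1 remove [kmvsq] add [cihz,dzhuo] -> 9 lines: sow brz cihz dzhuo rrsdh wftu odtly wjad sdy
Hunk 2: at line 5 remove [wftu] add [mav,ojb,ixwi] -> 11 lines: sow brz cihz dzhuo rrsdh mav ojb ixwi odtly wjad sdy
Hunk 3: at line 2 remove [cihz,dzhuo] add [eod,lxrsw,lbr] -> 12 lines: sow brz eod lxrsw lbr rrsdh mav ojb ixwi odtly wjad sdy
Hunk 4: at line 1 remove [brz] add [zasr] -> 12 lines: sow zasr eod lxrsw lbr rrsdh mav ojb ixwi odtly wjad sdy
Hunk 5: at line 5 remove [mav,ojb] add [npyug,ais] -> 12 lines: sow zasr eod lxrsw lbr rrsdh npyug ais ixwi odtly wjad sdy
Hunk 6: at line 2 remove [lxrsw,lbr,rrsdh] add [aue,zlzp,mptms] -> 12 lines: sow zasr eod aue zlzp mptms npyug ais ixwi odtly wjad sdy
Hunk 7: at line 8 remove [odtly] add [ooyr,ygrm,xjpv] -> 14 lines: sow zasr eod aue zlzp mptms npyug ais ixwi ooyr ygrm xjpv wjad sdy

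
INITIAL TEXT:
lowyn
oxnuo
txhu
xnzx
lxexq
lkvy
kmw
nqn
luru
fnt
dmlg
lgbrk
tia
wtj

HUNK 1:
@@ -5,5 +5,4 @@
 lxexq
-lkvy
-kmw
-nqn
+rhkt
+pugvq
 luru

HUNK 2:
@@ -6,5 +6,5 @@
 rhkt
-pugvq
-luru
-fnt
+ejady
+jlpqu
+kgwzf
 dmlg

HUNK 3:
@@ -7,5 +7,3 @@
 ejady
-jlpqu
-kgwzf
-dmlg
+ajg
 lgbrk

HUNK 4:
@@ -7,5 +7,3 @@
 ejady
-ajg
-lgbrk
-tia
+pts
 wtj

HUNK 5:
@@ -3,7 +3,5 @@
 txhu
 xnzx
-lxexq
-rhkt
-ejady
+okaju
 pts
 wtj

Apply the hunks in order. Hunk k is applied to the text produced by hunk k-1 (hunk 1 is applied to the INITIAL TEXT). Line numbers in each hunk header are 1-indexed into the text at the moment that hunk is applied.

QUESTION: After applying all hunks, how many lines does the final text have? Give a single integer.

Answer: 7

Derivation:
Hunk 1: at line 5 remove [lkvy,kmw,nqn] add [rhkt,pugvq] -> 13 lines: lowyn oxnuo txhu xnzx lxexq rhkt pugvq luru fnt dmlg lgbrk tia wtj
Hunk 2: at line 6 remove [pugvq,luru,fnt] add [ejady,jlpqu,kgwzf] -> 13 lines: lowyn oxnuo txhu xnzx lxexq rhkt ejady jlpqu kgwzf dmlg lgbrk tia wtj
Hunk 3: at line 7 remove [jlpqu,kgwzf,dmlg] add [ajg] -> 11 lines: lowyn oxnuo txhu xnzx lxexq rhkt ejady ajg lgbrk tia wtj
Hunk 4: at line 7 remove [ajg,lgbrk,tia] add [pts] -> 9 lines: lowyn oxnuo txhu xnzx lxexq rhkt ejady pts wtj
Hunk 5: at line 3 remove [lxexq,rhkt,ejady] add [okaju] -> 7 lines: lowyn oxnuo txhu xnzx okaju pts wtj
Final line count: 7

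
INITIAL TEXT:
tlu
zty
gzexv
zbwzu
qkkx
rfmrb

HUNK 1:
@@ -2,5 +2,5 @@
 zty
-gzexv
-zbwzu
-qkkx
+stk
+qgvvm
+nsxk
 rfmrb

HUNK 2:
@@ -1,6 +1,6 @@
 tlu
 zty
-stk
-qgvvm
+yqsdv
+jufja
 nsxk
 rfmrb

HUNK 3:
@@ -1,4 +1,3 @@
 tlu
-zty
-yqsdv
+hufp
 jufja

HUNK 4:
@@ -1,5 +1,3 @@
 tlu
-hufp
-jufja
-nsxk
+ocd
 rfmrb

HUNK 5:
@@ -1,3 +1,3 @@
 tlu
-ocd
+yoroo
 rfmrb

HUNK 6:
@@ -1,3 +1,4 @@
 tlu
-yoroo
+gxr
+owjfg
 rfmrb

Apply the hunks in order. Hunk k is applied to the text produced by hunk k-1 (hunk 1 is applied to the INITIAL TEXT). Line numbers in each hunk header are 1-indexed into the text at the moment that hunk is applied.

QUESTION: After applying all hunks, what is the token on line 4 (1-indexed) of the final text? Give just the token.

Hunk 1: at line 2 remove [gzexv,zbwzu,qkkx] add [stk,qgvvm,nsxk] -> 6 lines: tlu zty stk qgvvm nsxk rfmrb
Hunk 2: at line 1 remove [stk,qgvvm] add [yqsdv,jufja] -> 6 lines: tlu zty yqsdv jufja nsxk rfmrb
Hunk 3: at line 1 remove [zty,yqsdv] add [hufp] -> 5 lines: tlu hufp jufja nsxk rfmrb
Hunk 4: at line 1 remove [hufp,jufja,nsxk] add [ocd] -> 3 lines: tlu ocd rfmrb
Hunk 5: at line 1 remove [ocd] add [yoroo] -> 3 lines: tlu yoroo rfmrb
Hunk 6: at line 1 remove [yoroo] add [gxr,owjfg] -> 4 lines: tlu gxr owjfg rfmrb
Final line 4: rfmrb

Answer: rfmrb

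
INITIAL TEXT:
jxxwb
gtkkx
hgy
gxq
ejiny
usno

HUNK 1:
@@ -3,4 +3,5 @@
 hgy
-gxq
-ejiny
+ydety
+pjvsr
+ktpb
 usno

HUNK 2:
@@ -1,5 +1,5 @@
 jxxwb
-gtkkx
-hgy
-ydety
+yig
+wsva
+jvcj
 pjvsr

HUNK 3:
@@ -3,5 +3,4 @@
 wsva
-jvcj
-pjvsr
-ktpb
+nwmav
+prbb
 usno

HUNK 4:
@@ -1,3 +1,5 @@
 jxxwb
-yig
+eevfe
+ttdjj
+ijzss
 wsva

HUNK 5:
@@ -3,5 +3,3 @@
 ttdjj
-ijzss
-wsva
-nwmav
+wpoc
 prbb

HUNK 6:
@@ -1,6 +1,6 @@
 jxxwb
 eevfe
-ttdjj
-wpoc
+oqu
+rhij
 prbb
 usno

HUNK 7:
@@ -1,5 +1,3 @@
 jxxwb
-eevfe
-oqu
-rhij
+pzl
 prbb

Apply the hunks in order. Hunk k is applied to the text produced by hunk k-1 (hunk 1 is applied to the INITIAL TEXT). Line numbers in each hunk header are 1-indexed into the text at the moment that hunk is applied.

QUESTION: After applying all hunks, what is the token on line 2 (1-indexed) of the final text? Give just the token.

Answer: pzl

Derivation:
Hunk 1: at line 3 remove [gxq,ejiny] add [ydety,pjvsr,ktpb] -> 7 lines: jxxwb gtkkx hgy ydety pjvsr ktpb usno
Hunk 2: at line 1 remove [gtkkx,hgy,ydety] add [yig,wsva,jvcj] -> 7 lines: jxxwb yig wsva jvcj pjvsr ktpb usno
Hunk 3: at line 3 remove [jvcj,pjvsr,ktpb] add [nwmav,prbb] -> 6 lines: jxxwb yig wsva nwmav prbb usno
Hunk 4: at line 1 remove [yig] add [eevfe,ttdjj,ijzss] -> 8 lines: jxxwb eevfe ttdjj ijzss wsva nwmav prbb usno
Hunk 5: at line 3 remove [ijzss,wsva,nwmav] add [wpoc] -> 6 lines: jxxwb eevfe ttdjj wpoc prbb usno
Hunk 6: at line 1 remove [ttdjj,wpoc] add [oqu,rhij] -> 6 lines: jxxwb eevfe oqu rhij prbb usno
Hunk 7: at line 1 remove [eevfe,oqu,rhij] add [pzl] -> 4 lines: jxxwb pzl prbb usno
Final line 2: pzl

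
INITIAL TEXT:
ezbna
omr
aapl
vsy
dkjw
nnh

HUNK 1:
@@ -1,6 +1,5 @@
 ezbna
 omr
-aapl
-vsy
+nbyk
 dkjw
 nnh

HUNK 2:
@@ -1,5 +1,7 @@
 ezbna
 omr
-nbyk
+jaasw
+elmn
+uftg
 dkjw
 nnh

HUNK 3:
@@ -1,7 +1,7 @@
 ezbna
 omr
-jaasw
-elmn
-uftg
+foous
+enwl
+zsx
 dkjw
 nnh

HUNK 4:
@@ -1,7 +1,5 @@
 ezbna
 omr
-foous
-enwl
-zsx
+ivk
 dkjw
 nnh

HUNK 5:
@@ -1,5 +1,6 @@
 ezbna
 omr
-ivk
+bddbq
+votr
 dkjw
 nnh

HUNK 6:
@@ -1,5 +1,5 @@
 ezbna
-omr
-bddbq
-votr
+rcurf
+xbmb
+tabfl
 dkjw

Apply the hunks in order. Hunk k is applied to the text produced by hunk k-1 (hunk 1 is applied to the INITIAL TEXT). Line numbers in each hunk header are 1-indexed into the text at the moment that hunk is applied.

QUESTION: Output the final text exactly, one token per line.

Answer: ezbna
rcurf
xbmb
tabfl
dkjw
nnh

Derivation:
Hunk 1: at line 1 remove [aapl,vsy] add [nbyk] -> 5 lines: ezbna omr nbyk dkjw nnh
Hunk 2: at line 1 remove [nbyk] add [jaasw,elmn,uftg] -> 7 lines: ezbna omr jaasw elmn uftg dkjw nnh
Hunk 3: at line 1 remove [jaasw,elmn,uftg] add [foous,enwl,zsx] -> 7 lines: ezbna omr foous enwl zsx dkjw nnh
Hunk 4: at line 1 remove [foous,enwl,zsx] add [ivk] -> 5 lines: ezbna omr ivk dkjw nnh
Hunk 5: at line 1 remove [ivk] add [bddbq,votr] -> 6 lines: ezbna omr bddbq votr dkjw nnh
Hunk 6: at line 1 remove [omr,bddbq,votr] add [rcurf,xbmb,tabfl] -> 6 lines: ezbna rcurf xbmb tabfl dkjw nnh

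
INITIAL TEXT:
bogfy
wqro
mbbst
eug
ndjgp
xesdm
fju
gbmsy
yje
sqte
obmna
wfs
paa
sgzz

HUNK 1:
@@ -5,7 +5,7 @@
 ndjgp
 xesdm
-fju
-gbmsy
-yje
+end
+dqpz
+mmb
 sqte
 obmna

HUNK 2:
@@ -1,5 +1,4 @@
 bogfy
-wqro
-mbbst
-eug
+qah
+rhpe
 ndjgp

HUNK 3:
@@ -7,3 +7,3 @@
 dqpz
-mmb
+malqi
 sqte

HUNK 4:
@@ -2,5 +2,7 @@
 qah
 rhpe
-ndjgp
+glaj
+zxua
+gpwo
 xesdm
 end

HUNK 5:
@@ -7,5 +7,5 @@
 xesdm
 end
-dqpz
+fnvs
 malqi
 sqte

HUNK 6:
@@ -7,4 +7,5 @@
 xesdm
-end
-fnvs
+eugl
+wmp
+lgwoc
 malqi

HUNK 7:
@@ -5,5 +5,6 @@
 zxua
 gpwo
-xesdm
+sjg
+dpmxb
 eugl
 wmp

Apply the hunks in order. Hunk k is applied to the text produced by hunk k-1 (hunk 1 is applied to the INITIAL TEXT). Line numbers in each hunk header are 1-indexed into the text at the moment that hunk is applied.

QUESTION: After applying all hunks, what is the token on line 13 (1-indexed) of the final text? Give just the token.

Hunk 1: at line 5 remove [fju,gbmsy,yje] add [end,dqpz,mmb] -> 14 lines: bogfy wqro mbbst eug ndjgp xesdm end dqpz mmb sqte obmna wfs paa sgzz
Hunk 2: at line 1 remove [wqro,mbbst,eug] add [qah,rhpe] -> 13 lines: bogfy qah rhpe ndjgp xesdm end dqpz mmb sqte obmna wfs paa sgzz
Hunk 3: at line 7 remove [mmb] add [malqi] -> 13 lines: bogfy qah rhpe ndjgp xesdm end dqpz malqi sqte obmna wfs paa sgzz
Hunk 4: at line 2 remove [ndjgp] add [glaj,zxua,gpwo] -> 15 lines: bogfy qah rhpe glaj zxua gpwo xesdm end dqpz malqi sqte obmna wfs paa sgzz
Hunk 5: at line 7 remove [dqpz] add [fnvs] -> 15 lines: bogfy qah rhpe glaj zxua gpwo xesdm end fnvs malqi sqte obmna wfs paa sgzz
Hunk 6: at line 7 remove [end,fnvs] add [eugl,wmp,lgwoc] -> 16 lines: bogfy qah rhpe glaj zxua gpwo xesdm eugl wmp lgwoc malqi sqte obmna wfs paa sgzz
Hunk 7: at line 5 remove [xesdm] add [sjg,dpmxb] -> 17 lines: bogfy qah rhpe glaj zxua gpwo sjg dpmxb eugl wmp lgwoc malqi sqte obmna wfs paa sgzz
Final line 13: sqte

Answer: sqte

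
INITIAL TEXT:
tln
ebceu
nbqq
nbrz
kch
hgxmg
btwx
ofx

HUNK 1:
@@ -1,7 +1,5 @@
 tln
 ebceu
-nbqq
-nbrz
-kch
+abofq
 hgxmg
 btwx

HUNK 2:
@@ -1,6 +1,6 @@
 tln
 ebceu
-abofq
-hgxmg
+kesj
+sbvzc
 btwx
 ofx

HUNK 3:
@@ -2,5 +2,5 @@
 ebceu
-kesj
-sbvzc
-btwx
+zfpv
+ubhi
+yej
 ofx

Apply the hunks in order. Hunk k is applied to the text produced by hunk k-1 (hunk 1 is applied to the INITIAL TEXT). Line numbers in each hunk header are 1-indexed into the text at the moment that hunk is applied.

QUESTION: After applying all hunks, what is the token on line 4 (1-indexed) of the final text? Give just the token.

Answer: ubhi

Derivation:
Hunk 1: at line 1 remove [nbqq,nbrz,kch] add [abofq] -> 6 lines: tln ebceu abofq hgxmg btwx ofx
Hunk 2: at line 1 remove [abofq,hgxmg] add [kesj,sbvzc] -> 6 lines: tln ebceu kesj sbvzc btwx ofx
Hunk 3: at line 2 remove [kesj,sbvzc,btwx] add [zfpv,ubhi,yej] -> 6 lines: tln ebceu zfpv ubhi yej ofx
Final line 4: ubhi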